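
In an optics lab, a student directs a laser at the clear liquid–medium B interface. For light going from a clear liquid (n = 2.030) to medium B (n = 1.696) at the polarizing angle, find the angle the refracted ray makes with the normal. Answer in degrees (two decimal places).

First find Brewster's angle: tan θ_B = 1.696/2.030 = 0.8355, giving θ_B = 39.88°.
Since θ_B + θ_t = 90° at Brewster incidence, θ_t = 90° − 39.88° = 50.12°.

θ_t ≈ 50.12°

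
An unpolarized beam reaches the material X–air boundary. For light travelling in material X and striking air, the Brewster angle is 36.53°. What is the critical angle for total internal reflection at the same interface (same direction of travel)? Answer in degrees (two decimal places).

θ_c ≈ 47.80°

From Brewster, n₂/n₁ = tan θ_B = tan 36.53° = 0.7408.
Then sin θ_c = n₂/n₁ = 0.7408, so θ_c = arcsin 0.7408 = 47.80°.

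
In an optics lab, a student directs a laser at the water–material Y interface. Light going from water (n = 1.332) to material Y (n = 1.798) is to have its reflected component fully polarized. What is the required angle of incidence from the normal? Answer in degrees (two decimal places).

Here n₂/n₁ = 1.798/1.332 = 1.3498, and Brewster's law gives tan θ_B = n₂/n₁. Taking the arctangent, θ_B = 53.47°.

θ_B ≈ 53.47°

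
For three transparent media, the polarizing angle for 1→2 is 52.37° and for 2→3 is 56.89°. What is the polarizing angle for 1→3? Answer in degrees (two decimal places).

θ_B ≈ 63.31°

n₂/n₁ = tan 52.37° = 1.2971 and n₃/n₂ = tan 56.89° = 1.5334.
So n₃/n₁ = (n₂/n₁)(n₃/n₂) = 1.2971 × 1.5334 = 1.9890.
θ_B(1→3) = arctan(1.9890) = 63.31°.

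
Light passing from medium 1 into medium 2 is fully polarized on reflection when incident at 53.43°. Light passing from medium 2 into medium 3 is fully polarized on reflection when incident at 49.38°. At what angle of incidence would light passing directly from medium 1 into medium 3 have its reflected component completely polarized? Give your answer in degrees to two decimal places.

tan θ_B(1→2) = n₂/n₁ = tan 53.43° = 1.3480.
tan θ_B(2→3) = n₃/n₂ = tan 49.38° = 1.1659.
So n₃/n₁ = (n₂/n₁)(n₃/n₂) = 1.3480 × 1.1659 = 1.5716.
θ_B(1→3) = arctan(1.5716) = 57.53°.

θ_B ≈ 57.53°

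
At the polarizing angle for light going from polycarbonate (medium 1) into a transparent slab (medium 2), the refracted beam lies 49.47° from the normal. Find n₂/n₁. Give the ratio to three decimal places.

n₂/n₁ ≈ 0.855

θ_B + θ_t = 90°, so θ_B = 90° − 49.47° = 40.53°.
Then n₂/n₁ = tan θ_B = tan 40.53° = 0.855.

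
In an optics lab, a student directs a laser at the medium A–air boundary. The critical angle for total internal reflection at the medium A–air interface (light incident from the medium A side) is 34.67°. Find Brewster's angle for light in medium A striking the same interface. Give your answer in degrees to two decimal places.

θ_B ≈ 29.63°

sin θ_c = n₂/n₁, so n₂/n₁ = sin 34.67° = 0.5688.
Brewster: tan θ_B = n₂/n₁ = 0.5688.
θ_B = arctan(0.5688) = 29.63°.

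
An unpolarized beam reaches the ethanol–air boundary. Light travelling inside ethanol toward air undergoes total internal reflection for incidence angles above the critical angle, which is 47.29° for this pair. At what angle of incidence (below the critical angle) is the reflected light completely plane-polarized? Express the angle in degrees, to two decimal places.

At the critical angle sin θ_c = n₂/n₁, giving n₂/n₁ = sin 47.29° = 0.7348.
Then tan θ_B = n₂/n₁ = 0.7348, so θ_B = arctan 0.7348 = 36.31°.

θ_B ≈ 36.31°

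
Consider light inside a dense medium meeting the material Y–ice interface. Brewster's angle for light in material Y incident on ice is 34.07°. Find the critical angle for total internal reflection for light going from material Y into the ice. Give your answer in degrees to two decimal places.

tan θ_B = n₂/n₁ = tan 34.07° = 0.6763.
Total internal reflection: sin θ_c = n₂/n₁ = 0.6763.
θ_c = arcsin(0.6763) = 42.55°.

θ_c ≈ 42.55°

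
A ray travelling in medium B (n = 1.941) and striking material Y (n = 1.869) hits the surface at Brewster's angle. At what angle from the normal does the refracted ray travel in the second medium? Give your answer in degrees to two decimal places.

θ_t ≈ 46.08°

First find Brewster's angle: tan θ_B = 1.869/1.941 = 0.9629, giving θ_B = 43.92°.
Since θ_B + θ_t = 90° at Brewster incidence, θ_t = 90° − 43.92° = 46.08°.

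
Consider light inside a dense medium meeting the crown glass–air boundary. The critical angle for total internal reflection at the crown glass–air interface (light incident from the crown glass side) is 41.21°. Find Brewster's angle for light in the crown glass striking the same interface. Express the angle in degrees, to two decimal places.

θ_B ≈ 33.38°

At the critical angle sin θ_c = n₂/n₁, giving n₂/n₁ = sin 41.21° = 0.6588.
Then tan θ_B = n₂/n₁ = 0.6588, so θ_B = arctan 0.6588 = 33.38°.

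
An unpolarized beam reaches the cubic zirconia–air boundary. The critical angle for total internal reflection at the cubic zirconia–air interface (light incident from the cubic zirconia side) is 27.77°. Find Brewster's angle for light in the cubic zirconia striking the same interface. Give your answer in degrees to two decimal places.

At the critical angle sin θ_c = n₂/n₁, giving n₂/n₁ = sin 27.77° = 0.4659.
Then tan θ_B = n₂/n₁ = 0.4659, so θ_B = arctan 0.4659 = 24.98°.

θ_B ≈ 24.98°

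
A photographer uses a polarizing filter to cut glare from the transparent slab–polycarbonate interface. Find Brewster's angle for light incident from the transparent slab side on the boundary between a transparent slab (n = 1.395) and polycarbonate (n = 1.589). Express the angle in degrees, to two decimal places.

Brewster's condition: tan θ_B = n₂/n₁ = 1.589/1.395 = 1.1391. Taking the arctangent, θ_B = 48.72°.

θ_B ≈ 48.72°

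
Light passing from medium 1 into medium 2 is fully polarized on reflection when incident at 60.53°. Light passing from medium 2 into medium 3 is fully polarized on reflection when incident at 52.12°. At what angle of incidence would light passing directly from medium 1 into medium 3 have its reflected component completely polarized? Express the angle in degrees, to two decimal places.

Each Brewster angle gives a ratio: n₂/n₁ = tan 60.53° = 1.7697, n₃/n₂ = tan 52.12° = 1.2855.
n₃/n₁ = 2.2749. Then tan θ_B(1→3) = n₃/n₁, so θ_B(1→3) = arctan(2.2749) = 66.27°.

θ_B ≈ 66.27°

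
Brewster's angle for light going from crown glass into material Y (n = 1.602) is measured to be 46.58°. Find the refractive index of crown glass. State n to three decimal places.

At Brewster's angle, tan θ_B = n₂/n₁ with n₁ on the incident side (crown glass) and n₂ on the transmitted side (material Y).
n₁ = n₂ / tan θ_B = 1.602 / tan 46.58° = 1.516.

n ≈ 1.516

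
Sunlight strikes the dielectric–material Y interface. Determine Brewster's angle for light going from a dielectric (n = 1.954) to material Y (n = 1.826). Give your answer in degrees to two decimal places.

The reflected p-component vanishes when tan θ_B = n₂/n₁.
Here n₂/n₁ = 1.826/1.954 = 0.9345, and Brewster's law gives tan θ_B = n₂/n₁.
So θ_B = arctan 0.9345 = 43.06°.

θ_B ≈ 43.06°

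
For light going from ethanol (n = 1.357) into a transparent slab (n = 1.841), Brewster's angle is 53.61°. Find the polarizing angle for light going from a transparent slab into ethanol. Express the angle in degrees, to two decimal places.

θ_B' ≈ 36.39°

The two Brewster angles are complementary: θ_B' = 90° − θ_B = 90° − 53.61° = 36.39°.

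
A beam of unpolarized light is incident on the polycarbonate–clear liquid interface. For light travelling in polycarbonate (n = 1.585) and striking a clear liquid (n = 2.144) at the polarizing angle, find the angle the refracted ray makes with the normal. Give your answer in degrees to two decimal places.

θ_B = arctan(n₂/n₁) = arctan(2.144/1.585) = 53.53°.
Since θ_B + θ_t = 90° at Brewster incidence, θ_t = 90° − 53.53° = 36.47°.

θ_t ≈ 36.47°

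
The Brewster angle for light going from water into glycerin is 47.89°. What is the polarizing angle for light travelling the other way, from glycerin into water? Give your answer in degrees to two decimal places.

θ_B' ≈ 42.11°

tan θ_B' = n₁/n₂ = 1/tan θ_B, so θ_B' = 90° − θ_B.
θ_B' = 90° − 47.89° = 42.11°.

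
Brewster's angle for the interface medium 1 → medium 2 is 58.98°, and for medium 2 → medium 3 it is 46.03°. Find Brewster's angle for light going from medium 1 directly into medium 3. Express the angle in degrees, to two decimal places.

θ_B ≈ 59.88°

tan θ_B(1→2) = n₂/n₁ = tan 58.98° = 1.6630.
tan θ_B(2→3) = n₃/n₂ = tan 46.03° = 1.0366.
n₃/n₁ = 1.7239. Then tan θ_B(1→3) = n₃/n₁, so θ_B(1→3) = arctan(1.7239) = 59.88°.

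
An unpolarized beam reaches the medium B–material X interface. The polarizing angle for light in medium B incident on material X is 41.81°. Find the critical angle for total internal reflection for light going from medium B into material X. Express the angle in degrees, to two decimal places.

θ_c ≈ 63.43°

From Brewster, n₂/n₁ = tan θ_B = tan 41.81° = 0.8944.
Then sin θ_c = n₂/n₁ = 0.8944, so θ_c = arcsin 0.8944 = 63.43°.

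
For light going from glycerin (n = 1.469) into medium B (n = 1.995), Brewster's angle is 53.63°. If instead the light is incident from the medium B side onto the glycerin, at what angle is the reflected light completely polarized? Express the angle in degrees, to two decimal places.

θ_B' ≈ 36.37°

Reversing the direction swaps n₁ and n₂, so tan θ_B' = 1/tan θ_B and θ_B' = 90° − θ_B.
Hence θ_B' = 90° − 53.63° = 36.37°.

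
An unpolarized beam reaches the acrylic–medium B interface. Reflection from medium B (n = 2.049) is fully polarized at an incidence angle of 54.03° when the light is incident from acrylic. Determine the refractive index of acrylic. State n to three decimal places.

Brewster's law: tan θ_B = n₂/n₁ (light incident in acrylic, refracted into medium B).
n₁ = n₂ / tan θ_B = 2.049 / tan 54.03° = 1.487.

n ≈ 1.487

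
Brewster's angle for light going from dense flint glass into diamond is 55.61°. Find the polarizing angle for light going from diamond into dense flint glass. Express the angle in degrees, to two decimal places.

θ_B' ≈ 34.39°

The two Brewster angles are complementary: θ_B' = 90° − θ_B = 90° − 55.61° = 34.39°.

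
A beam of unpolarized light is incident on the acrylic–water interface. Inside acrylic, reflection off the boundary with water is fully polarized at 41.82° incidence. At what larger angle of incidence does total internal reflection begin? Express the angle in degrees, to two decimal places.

θ_c ≈ 63.47°

n₂/n₁ = tan 41.82° = 0.8947; the critical angle satisfies sin θ_c = n₂/n₁.
θ_c = arcsin(0.8947) = 63.47°.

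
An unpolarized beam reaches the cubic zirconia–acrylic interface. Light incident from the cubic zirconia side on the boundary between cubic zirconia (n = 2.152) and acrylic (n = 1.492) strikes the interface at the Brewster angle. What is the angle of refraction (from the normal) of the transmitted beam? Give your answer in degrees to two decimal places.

θ_t ≈ 55.27°

First find Brewster's angle: tan θ_B = 1.492/2.152 = 0.6933, giving θ_B = 34.73°.
The refracted ray is perpendicular to the reflected ray, so θ_t = 90° − θ_B = 55.27°.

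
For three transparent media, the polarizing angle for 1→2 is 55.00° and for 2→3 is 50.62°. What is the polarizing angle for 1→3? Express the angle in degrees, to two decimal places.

θ_B ≈ 60.11°

n₂/n₁ = tan 55.00° = 1.4281 and n₃/n₂ = tan 50.62° = 1.2183.
Multiplying, n₃/n₁ = 1.4281 × 1.2183 = 1.7399, and θ_B(1→3) = arctan 1.7399 = 60.11°.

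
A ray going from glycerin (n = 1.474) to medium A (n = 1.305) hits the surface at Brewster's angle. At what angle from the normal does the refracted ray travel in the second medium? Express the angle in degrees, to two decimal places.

θ_t ≈ 48.48°

θ_B = arctan(n₂/n₁) = arctan(1.305/1.474) = 41.52°.
At Brewster's angle the reflected and refracted rays are perpendicular, so θ_t = 90° − θ_B = 90° − 41.52° = 48.48°.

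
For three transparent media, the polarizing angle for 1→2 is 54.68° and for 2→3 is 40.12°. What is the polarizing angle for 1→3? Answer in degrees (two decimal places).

n₂/n₁ = tan 54.68° = 1.4113 and n₃/n₂ = tan 40.12° = 0.8427.
Multiplying, n₃/n₁ = 1.4113 × 0.8427 = 1.1893, and θ_B(1→3) = arctan 1.1893 = 49.94°.

θ_B ≈ 49.94°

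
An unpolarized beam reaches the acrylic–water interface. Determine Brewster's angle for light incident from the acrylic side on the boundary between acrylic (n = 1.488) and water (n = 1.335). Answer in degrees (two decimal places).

Here n₂/n₁ = 1.335/1.488 = 0.8972, and Brewster's law gives tan θ_B = n₂/n₁.
So θ_B = arctan 0.8972 = 41.90°.

θ_B ≈ 41.90°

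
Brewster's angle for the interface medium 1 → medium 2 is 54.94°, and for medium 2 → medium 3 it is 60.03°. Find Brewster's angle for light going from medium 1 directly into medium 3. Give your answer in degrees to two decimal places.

θ_B ≈ 67.97°

n₂/n₁ = tan 54.94° = 1.4250 and n₃/n₂ = tan 60.03° = 1.7341.
So n₃/n₁ = (n₂/n₁)(n₃/n₂) = 1.4250 × 1.7341 = 2.4711.
θ_B(1→3) = arctan(2.4711) = 67.97°.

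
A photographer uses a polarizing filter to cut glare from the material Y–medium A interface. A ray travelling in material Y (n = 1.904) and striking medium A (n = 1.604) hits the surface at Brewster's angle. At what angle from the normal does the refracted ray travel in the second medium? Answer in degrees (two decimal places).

First find Brewster's angle: tan θ_B = 1.604/1.904 = 0.8424, giving θ_B = 40.11°.
Since θ_B + θ_t = 90° at Brewster incidence, θ_t = 90° − 40.11° = 49.89°.

θ_t ≈ 49.89°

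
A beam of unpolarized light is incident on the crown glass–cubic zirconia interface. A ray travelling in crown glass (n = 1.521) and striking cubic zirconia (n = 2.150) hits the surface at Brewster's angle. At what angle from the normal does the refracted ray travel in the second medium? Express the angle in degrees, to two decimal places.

θ_t ≈ 35.28°

θ_B = arctan(n₂/n₁) = arctan(2.150/1.521) = 54.72°.
At Brewster's angle the reflected and refracted rays are perpendicular, so θ_t = 90° − θ_B = 90° − 54.72° = 35.28°.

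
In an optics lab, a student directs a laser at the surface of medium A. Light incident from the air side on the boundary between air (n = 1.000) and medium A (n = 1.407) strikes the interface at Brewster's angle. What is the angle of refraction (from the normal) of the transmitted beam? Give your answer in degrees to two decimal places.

θ_t ≈ 35.40°

θ_B = arctan(n₂/n₁) = arctan(1.407/1.000) = 54.60°.
At Brewster's angle the reflected and refracted rays are perpendicular, so θ_t = 90° − θ_B = 90° − 54.60° = 35.40°.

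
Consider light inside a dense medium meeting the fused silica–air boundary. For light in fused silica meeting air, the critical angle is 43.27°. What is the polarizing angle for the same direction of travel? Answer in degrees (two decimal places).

sin θ_c = n₂/n₁, so n₂/n₁ = sin 43.27° = 0.6854.
Brewster: tan θ_B = n₂/n₁ = 0.6854.
θ_B = arctan(0.6854) = 34.43°.

θ_B ≈ 34.43°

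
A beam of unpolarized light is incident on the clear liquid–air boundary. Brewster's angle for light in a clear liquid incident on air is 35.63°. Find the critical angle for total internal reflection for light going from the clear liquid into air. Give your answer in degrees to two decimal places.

tan θ_B = n₂/n₁ = tan 35.63° = 0.7167.
Total internal reflection: sin θ_c = n₂/n₁ = 0.7167.
θ_c = arcsin(0.7167) = 45.78°.

θ_c ≈ 45.78°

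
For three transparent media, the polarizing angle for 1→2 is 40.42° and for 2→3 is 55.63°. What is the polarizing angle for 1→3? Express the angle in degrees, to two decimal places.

θ_B ≈ 51.23°

tan θ_B(1→2) = n₂/n₁ = tan 40.42° = 0.8517.
tan θ_B(2→3) = n₃/n₂ = tan 55.63° = 1.4621.
So n₃/n₁ = (n₂/n₁)(n₃/n₂) = 0.8517 × 1.4621 = 1.2452.
θ_B(1→3) = arctan(1.2452) = 51.23°.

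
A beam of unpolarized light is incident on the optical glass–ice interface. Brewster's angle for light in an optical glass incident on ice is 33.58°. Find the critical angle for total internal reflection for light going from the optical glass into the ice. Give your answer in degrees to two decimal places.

θ_c ≈ 41.60°

From Brewster, n₂/n₁ = tan θ_B = tan 33.58° = 0.6639.
Then sin θ_c = n₂/n₁ = 0.6639, so θ_c = arcsin 0.6639 = 41.60°.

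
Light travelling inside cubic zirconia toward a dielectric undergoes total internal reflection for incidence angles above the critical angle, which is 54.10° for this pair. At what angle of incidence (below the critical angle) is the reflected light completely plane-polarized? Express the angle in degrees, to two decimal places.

θ_B ≈ 39.01°

At the critical angle sin θ_c = n₂/n₁, giving n₂/n₁ = sin 54.10° = 0.8100.
Then tan θ_B = n₂/n₁ = 0.8100, so θ_B = arctan 0.8100 = 39.01°.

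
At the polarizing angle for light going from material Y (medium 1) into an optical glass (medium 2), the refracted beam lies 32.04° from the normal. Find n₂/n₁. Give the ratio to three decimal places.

θ_B + θ_t = 90°, so θ_B = 90° − 32.04° = 57.96°.
tan θ_B = n₂/n₁, so n₂/n₁ = tan 57.96° = 1.598.

n₂/n₁ ≈ 1.598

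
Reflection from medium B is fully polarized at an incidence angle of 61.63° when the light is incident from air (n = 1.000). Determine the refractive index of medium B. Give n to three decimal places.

n ≈ 1.852

Brewster's law: tan θ_B = n₂/n₁ (light incident in air, refracted into medium B).
n₂ = n₁ tan θ_B = 1.000 × tan 61.63° = 1.852.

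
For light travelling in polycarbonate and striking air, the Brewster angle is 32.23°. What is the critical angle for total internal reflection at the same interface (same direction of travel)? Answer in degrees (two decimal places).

θ_c ≈ 39.08°

tan θ_B = n₂/n₁ = tan 32.23° = 0.6305.
Total internal reflection: sin θ_c = n₂/n₁ = 0.6305.
θ_c = arcsin(0.6305) = 39.08°.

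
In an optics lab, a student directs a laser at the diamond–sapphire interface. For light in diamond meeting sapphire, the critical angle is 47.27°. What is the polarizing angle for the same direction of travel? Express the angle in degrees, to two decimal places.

θ_B ≈ 36.30°

At the critical angle sin θ_c = n₂/n₁, giving n₂/n₁ = sin 47.27° = 0.7346.
Then tan θ_B = n₂/n₁ = 0.7346, so θ_B = arctan 0.7346 = 36.30°.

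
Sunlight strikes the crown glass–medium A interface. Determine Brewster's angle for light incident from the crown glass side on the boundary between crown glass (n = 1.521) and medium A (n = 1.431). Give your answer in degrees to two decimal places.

Here n₂/n₁ = 1.431/1.521 = 0.9408, and Brewster's law gives tan θ_B = n₂/n₁.
So θ_B = arctan 0.9408 = 43.25°.

θ_B ≈ 43.25°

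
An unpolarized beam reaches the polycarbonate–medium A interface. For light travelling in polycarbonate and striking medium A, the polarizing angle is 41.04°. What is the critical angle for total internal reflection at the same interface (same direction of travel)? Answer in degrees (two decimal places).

n₂/n₁ = tan 41.04° = 0.8705; the critical angle satisfies sin θ_c = n₂/n₁.
θ_c = arcsin(0.8705) = 60.52°.

θ_c ≈ 60.52°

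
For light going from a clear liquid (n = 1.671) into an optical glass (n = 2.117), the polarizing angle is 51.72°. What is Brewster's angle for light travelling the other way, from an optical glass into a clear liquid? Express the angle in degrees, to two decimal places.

θ_B' ≈ 38.28°

Reversing the direction swaps n₁ and n₂, so tan θ_B' = 1/tan θ_B and θ_B' = 90° − θ_B.
Hence θ_B' = 90° − 51.72° = 38.28°.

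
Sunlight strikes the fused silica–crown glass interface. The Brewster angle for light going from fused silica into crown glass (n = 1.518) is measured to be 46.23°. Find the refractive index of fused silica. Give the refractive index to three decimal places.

n ≈ 1.454

Brewster's law: tan θ_B = n₂/n₁ (light incident in fused silica, refracted into crown glass).
n₁ = n₂ / tan θ_B = 1.518 / tan 46.23° = 1.454.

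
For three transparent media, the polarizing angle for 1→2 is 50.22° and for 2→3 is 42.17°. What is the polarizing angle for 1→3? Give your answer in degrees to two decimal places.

θ_B ≈ 47.41°

n₂/n₁ = tan 50.22° = 1.2011 and n₃/n₂ = tan 42.17° = 0.9058.
So n₃/n₁ = (n₂/n₁)(n₃/n₂) = 1.2011 × 0.9058 = 1.0879.
θ_B(1→3) = arctan(1.0879) = 47.41°.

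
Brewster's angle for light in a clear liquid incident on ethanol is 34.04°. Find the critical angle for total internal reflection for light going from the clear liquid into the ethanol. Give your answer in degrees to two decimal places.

n₂/n₁ = tan 34.04° = 0.6755; the critical angle satisfies sin θ_c = n₂/n₁.
θ_c = arcsin(0.6755) = 42.49°.

θ_c ≈ 42.49°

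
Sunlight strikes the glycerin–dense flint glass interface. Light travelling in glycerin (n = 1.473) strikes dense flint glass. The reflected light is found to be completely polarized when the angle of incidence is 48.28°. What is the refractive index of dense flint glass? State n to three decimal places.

Brewster's law: tan θ_B = n₂/n₁ (light incident in glycerin, refracted into dense flint glass).
n₂ = n₁ tan θ_B = 1.473 × tan 48.28° = 1.652.

n ≈ 1.652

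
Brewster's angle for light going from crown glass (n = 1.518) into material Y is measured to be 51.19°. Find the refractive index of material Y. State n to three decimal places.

n ≈ 1.887

At Brewster's angle, tan θ_B = n₂/n₁ with n₁ on the incident side (crown glass) and n₂ on the transmitted side (material Y).
n₂ = n₁ tan θ_B = 1.518 × tan 51.19° = 1.887.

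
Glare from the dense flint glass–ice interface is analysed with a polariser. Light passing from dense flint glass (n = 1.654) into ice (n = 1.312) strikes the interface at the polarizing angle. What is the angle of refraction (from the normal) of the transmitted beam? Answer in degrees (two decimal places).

θ_t ≈ 51.58°

θ_B = arctan(n₂/n₁) = arctan(1.312/1.654) = 38.42°.
The refracted ray is perpendicular to the reflected ray, so θ_t = 90° − θ_B = 51.58°.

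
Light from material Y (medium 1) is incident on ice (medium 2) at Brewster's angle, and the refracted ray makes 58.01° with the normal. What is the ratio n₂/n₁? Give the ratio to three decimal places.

n₂/n₁ ≈ 0.625

At Brewster incidence θ_B = 90° − θ_t = 90° − 58.01° = 31.99°.
tan θ_B = n₂/n₁, so n₂/n₁ = tan 31.99° = 0.625.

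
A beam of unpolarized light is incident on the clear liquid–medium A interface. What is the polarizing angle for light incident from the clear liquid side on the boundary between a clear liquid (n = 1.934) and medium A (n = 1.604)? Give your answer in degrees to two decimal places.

θ_B ≈ 39.67°

Here n₂/n₁ = 1.604/1.934 = 0.8294, and Brewster's law gives tan θ_B = n₂/n₁.
θ_B = arctan(0.8294) = 39.67°.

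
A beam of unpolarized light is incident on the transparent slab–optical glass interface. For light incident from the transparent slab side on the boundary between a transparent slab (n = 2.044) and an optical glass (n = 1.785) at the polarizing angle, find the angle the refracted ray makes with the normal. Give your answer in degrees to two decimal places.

First find Brewster's angle: tan θ_B = 1.785/2.044 = 0.8733, giving θ_B = 41.13°.
The refracted ray is perpendicular to the reflected ray, so θ_t = 90° − θ_B = 48.87°.

θ_t ≈ 48.87°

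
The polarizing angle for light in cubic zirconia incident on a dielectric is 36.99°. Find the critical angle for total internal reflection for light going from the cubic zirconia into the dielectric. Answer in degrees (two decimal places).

tan θ_B = n₂/n₁ = tan 36.99° = 0.7533.
Total internal reflection: sin θ_c = n₂/n₁ = 0.7533.
θ_c = arcsin(0.7533) = 48.88°.

θ_c ≈ 48.88°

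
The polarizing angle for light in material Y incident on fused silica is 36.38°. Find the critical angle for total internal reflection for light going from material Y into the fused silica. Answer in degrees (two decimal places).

n₂/n₁ = tan 36.38° = 0.7367; the critical angle satisfies sin θ_c = n₂/n₁.
θ_c = arcsin(0.7367) = 47.45°.

θ_c ≈ 47.45°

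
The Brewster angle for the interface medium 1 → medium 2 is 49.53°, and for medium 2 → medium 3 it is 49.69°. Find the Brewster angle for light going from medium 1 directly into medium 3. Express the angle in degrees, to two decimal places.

θ_B ≈ 54.10°

Each Brewster angle gives a ratio: n₂/n₁ = tan 49.53° = 1.1721, n₃/n₂ = tan 49.69° = 1.1787.
n₃/n₁ = 1.3816. Then tan θ_B(1→3) = n₃/n₁, so θ_B(1→3) = arctan(1.3816) = 54.10°.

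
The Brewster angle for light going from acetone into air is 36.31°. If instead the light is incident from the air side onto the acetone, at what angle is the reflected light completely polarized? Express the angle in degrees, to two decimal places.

θ_B' ≈ 53.69°

tan θ_B' = n₁/n₂ = 1/tan θ_B, so θ_B' = 90° − θ_B.
θ_B' = 90° − 36.31° = 53.69°.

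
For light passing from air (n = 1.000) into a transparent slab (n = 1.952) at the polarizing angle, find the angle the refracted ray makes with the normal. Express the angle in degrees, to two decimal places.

θ_t ≈ 27.13°

θ_B = arctan(n₂/n₁) = arctan(1.952/1.000) = 62.87°.
The refracted ray is perpendicular to the reflected ray, so θ_t = 90° − θ_B = 27.13°.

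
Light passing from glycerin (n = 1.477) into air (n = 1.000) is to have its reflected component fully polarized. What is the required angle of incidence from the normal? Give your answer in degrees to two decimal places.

θ_B ≈ 34.10°

Here n₂/n₁ = 1.000/1.477 = 0.6770, and Brewster's law gives tan θ_B = n₂/n₁.
So θ_B = arctan 0.6770 = 34.10°.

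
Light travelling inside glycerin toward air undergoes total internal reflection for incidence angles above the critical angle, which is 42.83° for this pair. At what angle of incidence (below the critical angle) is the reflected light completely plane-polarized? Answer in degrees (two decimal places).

θ_B ≈ 34.21°

n₂/n₁ = sin θ_c = sin 42.83° = 0.6798.
tan θ_B equals the same ratio, so θ_B = arctan(0.6798) = 34.21°.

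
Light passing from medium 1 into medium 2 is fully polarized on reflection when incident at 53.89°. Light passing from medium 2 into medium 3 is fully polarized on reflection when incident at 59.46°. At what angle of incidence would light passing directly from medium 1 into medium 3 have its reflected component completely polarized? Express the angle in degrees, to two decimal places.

n₂/n₁ = tan 53.89° = 1.3708 and n₃/n₂ = tan 59.46° = 1.6950.
Multiplying, n₃/n₁ = 1.3708 × 1.6950 = 2.3235, and θ_B(1→3) = arctan 2.3235 = 66.71°.

θ_B ≈ 66.71°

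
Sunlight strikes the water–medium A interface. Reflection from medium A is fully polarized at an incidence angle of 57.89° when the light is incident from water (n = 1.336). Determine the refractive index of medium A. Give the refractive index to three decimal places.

Full polarization of the reflected beam means tan θ_B = n₂/n₁, where n₁ is the incident medium (water).
n₂ = n₁ tan θ_B = 1.336 × tan 57.89° = 2.129.

n ≈ 2.129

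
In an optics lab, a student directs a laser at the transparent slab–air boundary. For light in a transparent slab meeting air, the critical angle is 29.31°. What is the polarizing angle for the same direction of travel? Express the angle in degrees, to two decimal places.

θ_B ≈ 26.08°

sin θ_c = n₂/n₁, so n₂/n₁ = sin 29.31° = 0.4895.
Brewster: tan θ_B = n₂/n₁ = 0.4895.
θ_B = arctan(0.4895) = 26.08°.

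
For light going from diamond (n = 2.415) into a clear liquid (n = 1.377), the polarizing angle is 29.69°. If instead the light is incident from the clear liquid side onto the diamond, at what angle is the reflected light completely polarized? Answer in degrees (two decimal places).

θ_B' ≈ 60.31°

The two Brewster angles are complementary: θ_B' = 90° − θ_B = 90° − 29.69° = 60.31°.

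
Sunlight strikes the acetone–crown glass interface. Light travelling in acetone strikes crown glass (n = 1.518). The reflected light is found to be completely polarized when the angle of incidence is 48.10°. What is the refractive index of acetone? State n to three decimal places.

At Brewster's angle, tan θ_B = n₂/n₁ with n₁ on the incident side (acetone) and n₂ on the transmitted side (crown glass).
n₁ = n₂ / tan θ_B = 1.518 / tan 48.10° = 1.362.

n ≈ 1.362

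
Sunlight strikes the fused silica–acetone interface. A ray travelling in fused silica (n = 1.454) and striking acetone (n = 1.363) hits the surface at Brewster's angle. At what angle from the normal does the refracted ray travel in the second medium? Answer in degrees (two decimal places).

θ_B = arctan(n₂/n₁) = arctan(1.363/1.454) = 43.15°.
Since θ_B + θ_t = 90° at Brewster incidence, θ_t = 90° − 43.15° = 46.85°.

θ_t ≈ 46.85°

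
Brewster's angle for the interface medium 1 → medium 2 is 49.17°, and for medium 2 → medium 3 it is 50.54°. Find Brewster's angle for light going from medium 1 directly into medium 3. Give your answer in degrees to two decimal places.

tan θ_B(1→2) = n₂/n₁ = tan 49.17° = 1.1573.
tan θ_B(2→3) = n₃/n₂ = tan 50.54° = 1.2148.
Multiplying, n₃/n₁ = 1.1573 × 1.2148 = 1.4059, and θ_B(1→3) = arctan 1.4059 = 54.58°.

θ_B ≈ 54.58°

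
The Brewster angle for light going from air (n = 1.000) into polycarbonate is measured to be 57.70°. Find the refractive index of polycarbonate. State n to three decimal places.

Full polarization of the reflected beam means tan θ_B = n₂/n₁, where n₁ is the incident medium (air).
n₂ = n₁ tan θ_B = 1.000 × tan 57.70° = 1.582.

n ≈ 1.582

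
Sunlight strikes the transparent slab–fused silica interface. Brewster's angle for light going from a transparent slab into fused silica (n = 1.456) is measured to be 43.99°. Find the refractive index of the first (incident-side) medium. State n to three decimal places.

Brewster's law: tan θ_B = n₂/n₁ (light incident in a transparent slab, refracted into fused silica).
n₁ = n₂ / tan θ_B = 1.456 / tan 43.99° = 1.508.

n ≈ 1.508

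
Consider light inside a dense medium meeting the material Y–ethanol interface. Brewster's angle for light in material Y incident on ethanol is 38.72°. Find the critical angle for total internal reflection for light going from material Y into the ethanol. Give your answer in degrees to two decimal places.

θ_c ≈ 53.30°

From Brewster, n₂/n₁ = tan θ_B = tan 38.72° = 0.8017.
Then sin θ_c = n₂/n₁ = 0.8017, so θ_c = arcsin 0.8017 = 53.30°.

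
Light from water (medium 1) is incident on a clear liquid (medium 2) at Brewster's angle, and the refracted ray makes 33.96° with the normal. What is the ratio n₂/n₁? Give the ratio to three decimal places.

At Brewster incidence θ_B = 90° − θ_t = 90° − 33.96° = 56.04°.
Then n₂/n₁ = tan θ_B = tan 56.04° = 1.485.

n₂/n₁ ≈ 1.485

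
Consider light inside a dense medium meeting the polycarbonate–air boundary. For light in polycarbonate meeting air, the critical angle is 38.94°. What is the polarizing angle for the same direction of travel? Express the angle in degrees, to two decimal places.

θ_B ≈ 32.15°

n₂/n₁ = sin θ_c = sin 38.94° = 0.6285.
tan θ_B equals the same ratio, so θ_B = arctan(0.6285) = 32.15°.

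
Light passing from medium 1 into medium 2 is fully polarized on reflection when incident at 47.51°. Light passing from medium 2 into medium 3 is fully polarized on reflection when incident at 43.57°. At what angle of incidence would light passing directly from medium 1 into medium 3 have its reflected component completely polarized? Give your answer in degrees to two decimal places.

Each Brewster angle gives a ratio: n₂/n₁ = tan 47.51° = 1.0917, n₃/n₂ = tan 43.57° = 0.9513.
So n₃/n₁ = (n₂/n₁)(n₃/n₂) = 1.0917 × 0.9513 = 1.0385.
θ_B(1→3) = arctan(1.0385) = 46.08°.

θ_B ≈ 46.08°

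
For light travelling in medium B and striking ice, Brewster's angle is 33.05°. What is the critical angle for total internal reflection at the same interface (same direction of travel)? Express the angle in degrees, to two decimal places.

θ_c ≈ 40.59°

n₂/n₁ = tan 33.05° = 0.6506; the critical angle satisfies sin θ_c = n₂/n₁.
θ_c = arcsin(0.6506) = 40.59°.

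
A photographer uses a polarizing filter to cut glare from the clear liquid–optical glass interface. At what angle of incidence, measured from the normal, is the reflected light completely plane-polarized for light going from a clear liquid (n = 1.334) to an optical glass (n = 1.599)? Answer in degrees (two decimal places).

θ_B ≈ 50.16°

tan θ_B = n₂/n₁ = 1.599/1.334 = 1.1987.
θ_B = arctan(1.1987) = 50.16°.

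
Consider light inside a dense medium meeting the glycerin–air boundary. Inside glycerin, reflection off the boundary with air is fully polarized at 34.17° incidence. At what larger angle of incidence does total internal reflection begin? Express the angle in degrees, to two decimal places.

From Brewster, n₂/n₁ = tan θ_B = tan 34.17° = 0.6788.
Then sin θ_c = n₂/n₁ = 0.6788, so θ_c = arcsin 0.6788 = 42.75°.

θ_c ≈ 42.75°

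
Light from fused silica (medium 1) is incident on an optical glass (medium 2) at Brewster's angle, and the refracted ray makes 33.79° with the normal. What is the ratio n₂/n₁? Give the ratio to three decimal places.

θ_B + θ_t = 90°, so θ_B = 90° − 33.79° = 56.21°.
tan θ_B = n₂/n₁, so n₂/n₁ = tan 56.21° = 1.494.

n₂/n₁ ≈ 1.494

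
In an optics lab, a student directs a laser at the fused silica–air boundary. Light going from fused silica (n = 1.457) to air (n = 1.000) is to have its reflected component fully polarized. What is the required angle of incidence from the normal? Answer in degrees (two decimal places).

tan θ_B = n₂/n₁ = 1.000/1.457 = 0.6863. Taking the arctangent, θ_B = 34.46°.

θ_B ≈ 34.46°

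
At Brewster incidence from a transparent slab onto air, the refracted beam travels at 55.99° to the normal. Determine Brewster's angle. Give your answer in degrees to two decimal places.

Since the reflected and refracted rays are at right angles at the polarizing angle, θ_B + θ_t = 90°.
So θ_B = 90° − θ_t = 90° − 55.99° = 34.01°.

θ_B ≈ 34.01°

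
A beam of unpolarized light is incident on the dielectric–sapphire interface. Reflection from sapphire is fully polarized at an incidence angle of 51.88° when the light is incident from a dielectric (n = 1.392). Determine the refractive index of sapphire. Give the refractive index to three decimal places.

n ≈ 1.774

Full polarization of the reflected beam means tan θ_B = n₂/n₁, where n₁ is the incident medium (a dielectric).
n₂ = n₁ tan θ_B = 1.392 × tan 51.88° = 1.774.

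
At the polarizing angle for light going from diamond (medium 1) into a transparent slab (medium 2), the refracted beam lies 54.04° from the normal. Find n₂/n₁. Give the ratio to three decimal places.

At Brewster incidence θ_B = 90° − θ_t = 90° − 54.04° = 35.96°.
Then n₂/n₁ = tan θ_B = tan 35.96° = 0.725.

n₂/n₁ ≈ 0.725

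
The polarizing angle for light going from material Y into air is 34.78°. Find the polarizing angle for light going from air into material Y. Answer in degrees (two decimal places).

Reversing the direction swaps n₁ and n₂, so tan θ_B' = 1/tan θ_B and θ_B' = 90° − θ_B.
Hence θ_B' = 90° − 34.78° = 55.22°.

θ_B' ≈ 55.22°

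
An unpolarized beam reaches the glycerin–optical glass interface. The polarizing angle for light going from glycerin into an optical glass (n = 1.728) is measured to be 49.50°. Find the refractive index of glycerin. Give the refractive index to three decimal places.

n ≈ 1.476

Full polarization of the reflected beam means tan θ_B = n₂/n₁, where n₁ is the incident medium (glycerin).
n₁ = n₂ / tan θ_B = 1.728 / tan 49.50° = 1.476.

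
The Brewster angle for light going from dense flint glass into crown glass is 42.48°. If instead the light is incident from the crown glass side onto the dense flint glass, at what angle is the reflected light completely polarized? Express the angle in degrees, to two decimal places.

θ_B' ≈ 47.52°

The two Brewster angles are complementary: θ_B' = 90° − θ_B = 90° − 42.48° = 47.52°.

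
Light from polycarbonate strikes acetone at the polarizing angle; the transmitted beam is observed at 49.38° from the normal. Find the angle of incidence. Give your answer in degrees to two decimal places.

θ_B ≈ 40.62°

At Brewster's angle the reflected and refracted rays are perpendicular, so θ_B + θ_t = 90°.
So θ_B = 90° − θ_t = 90° − 49.38° = 40.62°.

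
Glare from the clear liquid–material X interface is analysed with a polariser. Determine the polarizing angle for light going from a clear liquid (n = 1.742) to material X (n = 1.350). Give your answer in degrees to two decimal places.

The reflected p-component vanishes when tan θ_B = n₂/n₁.
Here n₂/n₁ = 1.350/1.742 = 0.7750, and Brewster's law gives tan θ_B = n₂/n₁. Taking the arctangent, θ_B = 37.77°.

θ_B ≈ 37.77°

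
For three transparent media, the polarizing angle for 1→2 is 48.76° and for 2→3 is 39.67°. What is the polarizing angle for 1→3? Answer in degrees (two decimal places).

θ_B ≈ 43.41°

tan θ_B(1→2) = n₂/n₁ = tan 48.76° = 1.1407.
tan θ_B(2→3) = n₃/n₂ = tan 39.67° = 0.8293.
Multiplying, n₃/n₁ = 1.1407 × 0.8293 = 0.9460, and θ_B(1→3) = arctan 0.9460 = 43.41°.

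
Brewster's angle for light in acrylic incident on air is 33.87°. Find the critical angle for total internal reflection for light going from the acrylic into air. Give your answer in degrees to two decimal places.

θ_c ≈ 42.16°

n₂/n₁ = tan 33.87° = 0.6712; the critical angle satisfies sin θ_c = n₂/n₁.
θ_c = arcsin(0.6712) = 42.16°.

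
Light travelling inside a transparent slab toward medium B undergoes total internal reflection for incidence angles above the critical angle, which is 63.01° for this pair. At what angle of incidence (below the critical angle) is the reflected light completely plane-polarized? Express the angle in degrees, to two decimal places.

At the critical angle sin θ_c = n₂/n₁, giving n₂/n₁ = sin 63.01° = 0.8911.
Then tan θ_B = n₂/n₁ = 0.8911, so θ_B = arctan 0.8911 = 41.70°.

θ_B ≈ 41.70°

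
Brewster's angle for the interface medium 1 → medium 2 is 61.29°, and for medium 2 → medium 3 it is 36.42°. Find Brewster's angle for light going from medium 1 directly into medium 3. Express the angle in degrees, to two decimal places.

θ_B ≈ 53.41°

n₂/n₁ = tan 61.29° = 1.8258 and n₃/n₂ = tan 36.42° = 0.7378.
n₃/n₁ = 1.3471. Then tan θ_B(1→3) = n₃/n₁, so θ_B(1→3) = arctan(1.3471) = 53.41°.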